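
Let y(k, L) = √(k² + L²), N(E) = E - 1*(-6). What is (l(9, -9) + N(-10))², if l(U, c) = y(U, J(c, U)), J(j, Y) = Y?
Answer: 178 - 72*√2 ≈ 76.177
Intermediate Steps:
N(E) = 6 + E (N(E) = E + 6 = 6 + E)
y(k, L) = √(L² + k²)
l(U, c) = √2*√(U²) (l(U, c) = √(U² + U²) = √(2*U²) = √2*√(U²))
(l(9, -9) + N(-10))² = (√2*√(9²) + (6 - 10))² = (√2*√81 - 4)² = (√2*9 - 4)² = (9*√2 - 4)² = (-4 + 9*√2)²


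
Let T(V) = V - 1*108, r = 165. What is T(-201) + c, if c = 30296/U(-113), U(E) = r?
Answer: -20689/165 ≈ -125.39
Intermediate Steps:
U(E) = 165
T(V) = -108 + V (T(V) = V - 108 = -108 + V)
c = 30296/165 ≈ 183.61
T(-201) + c = (-108 - 201) + 30296/165 = -309 + 30296/165 = -20689/165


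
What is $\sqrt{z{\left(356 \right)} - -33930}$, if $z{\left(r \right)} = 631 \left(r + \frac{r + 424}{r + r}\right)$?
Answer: $\frac{\sqrt{8214307154}}{178} \approx 509.17$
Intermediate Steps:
$z{\left(r \right)} = 631 r + \frac{631 \left(424 + r\right)}{2 r}$ ($z{\left(r \right)} = 631 \left(r + \frac{424 + r}{2 r}\right) = 631 r + \frac{631 \left(424 + r\right)}{2 r}$)
$\sqrt{z{\left(356 \right)} - -33930} = \sqrt{\left(\frac{631}{2} + 631 \cdot 356 + \frac{133772}{356}\right) - -33930} = \sqrt{\left(\frac{631}{2} + 224636 + 133772 \cdot \frac{1}{356}\right) + 33930} = \sqrt{\left(\frac{631}{2} + 224636 + \frac{33443}{89}\right) + 33930} = \sqrt{\frac{40108253}{178} + 33930} = \sqrt{\frac{46147793}{178}} = \frac{\sqrt{8214307154}}{178}$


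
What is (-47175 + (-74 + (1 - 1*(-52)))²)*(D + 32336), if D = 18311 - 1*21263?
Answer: -1373231856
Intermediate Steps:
D = -2952 (D = 18311 - 21263 = -2952)
(-47175 + (-74 + (1 - 1*(-52)))²)*(D + 32336) = (-47175 + (-74 + (1 - 1*(-52)))²)*(-2952 + 32336) = (-47175 + (-74 + (1 + 52))²)*29384 = (-47175 + (-74 + 53)²)*29384 = (-47175 + (-21)²)*29384 = (-47175 + 441)*29384 = -46734*29384 = -1373231856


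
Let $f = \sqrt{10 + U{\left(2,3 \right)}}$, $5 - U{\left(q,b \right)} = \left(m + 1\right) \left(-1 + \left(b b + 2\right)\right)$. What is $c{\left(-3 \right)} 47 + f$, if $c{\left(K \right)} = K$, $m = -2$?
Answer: $-136$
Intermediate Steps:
$U{\left(q,b \right)} = 6 + b^{2}$ ($U{\left(q,b \right)} = 5 - \left(-2 + 1\right) \left(-1 + \left(b b + 2\right)\right) = 5 - - (-1 + \left(b^{2} + 2\right)) = 5 - - (-1 + \left(2 + b^{2}\right)) = 5 - - (1 + b^{2}) = 5 - \left(-1 - b^{2}\right) = 5 + \left(1 + b^{2}\right) = 6 + b^{2}$)
$f = 5$ ($f = \sqrt{10 + \left(6 + 3^{2}\right)} = \sqrt{10 + \left(6 + 9\right)} = \sqrt{10 + 15} = \sqrt{25} = 5$)
$c{\left(-3 \right)} 47 + f = \left(-3\right) 47 + 5 = -141 + 5 = -136$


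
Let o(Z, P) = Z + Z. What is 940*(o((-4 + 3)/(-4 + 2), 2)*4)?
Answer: 3760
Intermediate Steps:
o(Z, P) = 2*Z
940*(o((-4 + 3)/(-4 + 2), 2)*4) = 940*((2*((-4 + 3)/(-4 + 2)))*4) = 940*((2*(-1/(-2)))*4) = 940*((2*(-1*(-½)))*4) = 940*((2*(½))*4) = 940*(1*4) = 940*4 = 3760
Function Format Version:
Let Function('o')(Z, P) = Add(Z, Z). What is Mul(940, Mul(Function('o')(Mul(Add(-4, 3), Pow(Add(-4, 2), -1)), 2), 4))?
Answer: 3760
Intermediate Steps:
Function('o')(Z, P) = Mul(2, Z)
Mul(940, Mul(Function('o')(Mul(Add(-4, 3), Pow(Add(-4, 2), -1)), 2), 4)) = Mul(940, Mul(Mul(2, Mul(Add(-4, 3), Pow(Add(-4, 2), -1))), 4)) = Mul(940, Mul(Mul(2, Mul(-1, Pow(-2, -1))), 4)) = Mul(940, Mul(Mul(2, Mul(-1, Rational(-1, 2))), 4)) = Mul(940, Mul(Mul(2, Rational(1, 2)), 4)) = Mul(940, Mul(1, 4)) = Mul(940, 4) = 3760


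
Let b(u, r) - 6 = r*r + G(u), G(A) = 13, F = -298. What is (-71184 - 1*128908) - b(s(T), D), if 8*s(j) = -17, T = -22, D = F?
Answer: -288915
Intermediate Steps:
D = -298
s(j) = -17/8 (s(j) = (⅛)*(-17) = -17/8)
b(u, r) = 19 + r² (b(u, r) = 6 + (r*r + 13) = 6 + (r² + 13) = 6 + (13 + r²) = 19 + r²)
(-71184 - 1*128908) - b(s(T), D) = (-71184 - 1*128908) - (19 + (-298)²) = (-71184 - 128908) - (19 + 88804) = -200092 - 1*88823 = -200092 - 88823 = -288915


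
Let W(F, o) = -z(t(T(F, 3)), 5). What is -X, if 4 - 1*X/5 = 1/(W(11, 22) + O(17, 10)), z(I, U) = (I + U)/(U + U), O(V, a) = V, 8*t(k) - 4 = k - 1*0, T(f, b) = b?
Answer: -25860/1313 ≈ -19.695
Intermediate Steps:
t(k) = ½ + k/8 (t(k) = ½ + (k - 1*0)/8 = ½ + (k + 0)/8 = ½ + k/8)
z(I, U) = (I + U)/(2*U) (z(I, U) = (I + U)/((2*U)) = (I + U)*(1/(2*U)) = (I + U)/(2*U))
W(F, o) = -47/80 (W(F, o) = -((½ + (⅛)*3) + 5)/(2*5) = -((½ + 3/8) + 5)/(2*5) = -(7/8 + 5)/(2*5) = -47/(2*5*8) = -1*47/80 = -47/80)
X = 25860/1313 (X = 20 - 5/(-47/80 + 17) = 20 - 5/1313/80 = 20 - 5*80/1313 = 20 - 400/1313 = 25860/1313 ≈ 19.695)
-X = -1*25860/1313 = -25860/1313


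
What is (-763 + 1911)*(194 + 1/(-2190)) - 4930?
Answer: 238470716/1095 ≈ 2.1778e+5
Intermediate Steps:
(-763 + 1911)*(194 + 1/(-2190)) - 4930 = 1148*(194 - 1/2190) - 4930 = 1148*(424859/2190) - 4930 = 243869066/1095 - 4930 = 238470716/1095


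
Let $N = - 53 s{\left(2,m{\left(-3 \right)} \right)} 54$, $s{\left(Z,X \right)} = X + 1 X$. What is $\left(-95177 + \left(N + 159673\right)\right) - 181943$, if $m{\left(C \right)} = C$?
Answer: $-100275$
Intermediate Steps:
$s{\left(Z,X \right)} = 2 X$ ($s{\left(Z,X \right)} = X + X = 2 X$)
$N = 17172$ ($N = - 53 \cdot 2 \left(-3\right) 54 = \left(-53\right) \left(-6\right) 54 = 318 \cdot 54 = 17172$)
$\left(-95177 + \left(N + 159673\right)\right) - 181943 = \left(-95177 + \left(17172 + 159673\right)\right) - 181943 = \left(-95177 + 176845\right) - 181943 = 81668 - 181943 = -100275$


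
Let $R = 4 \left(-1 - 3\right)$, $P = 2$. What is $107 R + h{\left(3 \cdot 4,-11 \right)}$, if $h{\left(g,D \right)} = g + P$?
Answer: $-1698$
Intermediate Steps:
$h{\left(g,D \right)} = 2 + g$ ($h{\left(g,D \right)} = g + 2 = 2 + g$)
$R = -16$ ($R = 4 \left(-4\right) = -16$)
$107 R + h{\left(3 \cdot 4,-11 \right)} = 107 \left(-16\right) + \left(2 + 3 \cdot 4\right) = -1712 + \left(2 + 12\right) = -1712 + 14 = -1698$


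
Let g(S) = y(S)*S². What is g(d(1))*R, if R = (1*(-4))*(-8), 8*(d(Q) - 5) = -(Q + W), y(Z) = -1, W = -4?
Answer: -1849/2 ≈ -924.50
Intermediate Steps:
d(Q) = 11/2 - Q/8 (d(Q) = 5 + (-(Q - 4))/8 = 5 + (-(-4 + Q))/8 = 5 + (4 - Q)/8 = 5 + (½ - Q/8) = 11/2 - Q/8)
g(S) = -S²
R = 32 (R = -4*(-8) = 32)
g(d(1))*R = -(11/2 - ⅛*1)²*32 = -(11/2 - ⅛)²*32 = -(43/8)²*32 = -1*1849/64*32 = -1849/64*32 = -1849/2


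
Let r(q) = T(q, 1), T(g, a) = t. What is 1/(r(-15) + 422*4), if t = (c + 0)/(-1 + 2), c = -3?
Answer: 1/1685 ≈ 0.00059347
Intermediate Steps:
t = -3 (t = (-3 + 0)/(-1 + 2) = -3/1 = -3*1 = -3)
T(g, a) = -3
r(q) = -3
1/(r(-15) + 422*4) = 1/(-3 + 422*4) = 1/(-3 + 1688) = 1/1685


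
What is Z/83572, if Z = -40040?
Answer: -10010/20893 ≈ -0.47911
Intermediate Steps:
Z/83572 = -40040/83572 = -40040*1/83572 = -10010/20893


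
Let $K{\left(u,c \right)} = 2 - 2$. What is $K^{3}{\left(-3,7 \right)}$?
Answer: $0$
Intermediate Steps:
$K{\left(u,c \right)} = 0$
$K^{3}{\left(-3,7 \right)} = 0^{3} = 0$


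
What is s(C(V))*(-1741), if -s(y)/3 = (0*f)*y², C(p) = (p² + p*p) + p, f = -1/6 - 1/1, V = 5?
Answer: 0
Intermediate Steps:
f = -7/6 (f = -1*⅙ - 1*1 = -⅙ - 1 = -7/6 ≈ -1.1667)
C(p) = p + 2*p² (C(p) = (p² + p²) + p = 2*p² + p = p + 2*p²)
s(y) = 0 (s(y) = -3*0*(-7/6)*y² = -0*y² = -3*0 = 0)
s(C(V))*(-1741) = 0*(-1741) = 0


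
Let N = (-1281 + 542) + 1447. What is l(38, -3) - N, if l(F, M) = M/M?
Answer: -707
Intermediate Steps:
N = 708 (N = -739 + 1447 = 708)
l(F, M) = 1
l(38, -3) - N = 1 - 1*708 = 1 - 708 = -707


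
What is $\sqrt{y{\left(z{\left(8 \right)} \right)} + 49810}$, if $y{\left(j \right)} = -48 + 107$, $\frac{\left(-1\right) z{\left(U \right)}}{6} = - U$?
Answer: $3 \sqrt{5541} \approx 223.31$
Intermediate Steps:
$z{\left(U \right)} = 6 U$ ($z{\left(U \right)} = - 6 \left(- U\right) = 6 U$)
$y{\left(j \right)} = 59$
$\sqrt{y{\left(z{\left(8 \right)} \right)} + 49810} = \sqrt{59 + 49810} = \sqrt{49869} = 3 \sqrt{5541}$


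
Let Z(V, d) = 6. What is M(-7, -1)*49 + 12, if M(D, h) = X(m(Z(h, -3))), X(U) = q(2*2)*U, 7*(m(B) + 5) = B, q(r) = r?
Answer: -800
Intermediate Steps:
m(B) = -5 + B/7
X(U) = 4*U (X(U) = (2*2)*U = 4*U)
M(D, h) = -116/7 (M(D, h) = 4*(-5 + (1/7)*6) = 4*(-5 + 6/7) = 4*(-29/7) = -116/7)
M(-7, -1)*49 + 12 = -116/7*49 + 12 = -812 + 12 = -800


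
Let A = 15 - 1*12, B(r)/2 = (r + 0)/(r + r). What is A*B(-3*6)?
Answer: 3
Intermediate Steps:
B(r) = 1 (B(r) = 2*((r + 0)/(r + r)) = 2*(r/((2*r))) = 2*(r*(1/(2*r))) = 2*(½) = 1)
A = 3 (A = 15 - 12 = 3)
A*B(-3*6) = 3*1 = 3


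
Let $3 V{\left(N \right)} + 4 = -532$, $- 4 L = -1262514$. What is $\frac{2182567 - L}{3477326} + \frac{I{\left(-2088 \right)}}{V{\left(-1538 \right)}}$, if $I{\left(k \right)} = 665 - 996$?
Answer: $\frac{2226831877}{931923368} \approx 2.3895$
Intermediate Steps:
$L = \frac{631257}{2}$ ($L = \left(- \frac{1}{4}\right) \left(-1262514\right) = \frac{631257}{2} \approx 3.1563 \cdot 10^{5}$)
$V{\left(N \right)} = - \frac{536}{3}$ ($V{\left(N \right)} = - \frac{4}{3} + \frac{1}{3} \left(-532\right) = - \frac{4}{3} - \frac{532}{3} = - \frac{536}{3}$)
$I{\left(k \right)} = -331$
$\frac{2182567 - L}{3477326} + \frac{I{\left(-2088 \right)}}{V{\left(-1538 \right)}} = \frac{2182567 - \frac{631257}{2}}{3477326} - \frac{331}{- \frac{536}{3}} = \left(2182567 - \frac{631257}{2}\right) \frac{1}{3477326} - - \frac{993}{536} = \frac{3733877}{2} \cdot \frac{1}{3477326} + \frac{993}{536} = \frac{3733877}{6954652} + \frac{993}{536} = \frac{2226831877}{931923368}$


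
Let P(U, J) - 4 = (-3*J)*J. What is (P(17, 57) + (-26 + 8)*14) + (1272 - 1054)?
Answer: -9777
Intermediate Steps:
P(U, J) = 4 - 3*J² (P(U, J) = 4 + (-3*J)*J = 4 - 3*J²)
(P(17, 57) + (-26 + 8)*14) + (1272 - 1054) = ((4 - 3*57²) + (-26 + 8)*14) + (1272 - 1054) = ((4 - 3*3249) - 18*14) + 218 = ((4 - 9747) - 252) + 218 = (-9743 - 252) + 218 = -9995 + 218 = -9777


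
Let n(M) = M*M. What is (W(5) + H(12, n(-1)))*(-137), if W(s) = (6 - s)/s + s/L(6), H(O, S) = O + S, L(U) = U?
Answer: -57677/30 ≈ -1922.6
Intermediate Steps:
n(M) = M²
W(s) = s/6 + (6 - s)/s (W(s) = (6 - s)/s + s/6 = s/6 + (6 - s)/s)
(W(5) + H(12, n(-1)))*(-137) = ((-1 + 6/5 + (⅙)*5) + (12 + (-1)²))*(-137) = ((-1 + 6*(⅕) + ⅚) + (12 + 1))*(-137) = ((-1 + 6/5 + ⅚) + 13)*(-137) = (31/30 + 13)*(-137) = (421/30)*(-137) = -57677/30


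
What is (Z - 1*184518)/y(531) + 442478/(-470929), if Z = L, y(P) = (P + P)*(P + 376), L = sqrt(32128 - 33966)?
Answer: -28505818393/25200823577 + I*sqrt(1838)/963234 ≈ -1.1311 + 4.4508e-5*I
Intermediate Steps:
L = I*sqrt(1838) (L = sqrt(-1838) = I*sqrt(1838) ≈ 42.872*I)
y(P) = 2*P*(376 + P) (y(P) = (2*P)*(376 + P) = 2*P*(376 + P))
Z = I*sqrt(1838) ≈ 42.872*I
(Z - 1*184518)/y(531) + 442478/(-470929) = (I*sqrt(1838) - 1*184518)/((2*531*(376 + 531))) + 442478/(-470929) = (I*sqrt(1838) - 184518)/((2*531*907)) + 442478*(-1/470929) = (-184518 + I*sqrt(1838))/963234 - 442478/470929 = (-184518 + I*sqrt(1838))*(1/963234) - 442478/470929 = (-10251/53513 + I*sqrt(1838)/963234) - 442478/470929 = -28505818393/25200823577 + I*sqrt(1838)/963234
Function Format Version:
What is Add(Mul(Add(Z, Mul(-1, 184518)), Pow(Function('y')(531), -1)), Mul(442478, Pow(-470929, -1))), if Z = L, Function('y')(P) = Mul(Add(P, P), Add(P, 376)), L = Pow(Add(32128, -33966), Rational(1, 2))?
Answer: Add(Rational(-28505818393, 25200823577), Mul(Rational(1, 963234), I, Pow(1838, Rational(1, 2)))) ≈ Add(-1.1311, Mul(4.4508e-5, I))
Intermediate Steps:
L = Mul(I, Pow(1838, Rational(1, 2))) (L = Pow(-1838, Rational(1, 2)) = Mul(I, Pow(1838, Rational(1, 2))) ≈ Mul(42.872, I))
Function('y')(P) = Mul(2, P, Add(376, P)) (Function('y')(P) = Mul(Mul(2, P), Add(376, P)) = Mul(2, P, Add(376, P)))
Z = Mul(I, Pow(1838, Rational(1, 2))) ≈ Mul(42.872, I)
Add(Mul(Add(Z, Mul(-1, 184518)), Pow(Function('y')(531), -1)), Mul(442478, Pow(-470929, -1))) = Add(Mul(Add(Mul(I, Pow(1838, Rational(1, 2))), Mul(-1, 184518)), Pow(Mul(2, 531, Add(376, 531)), -1)), Mul(442478, Pow(-470929, -1))) = Add(Mul(Add(Mul(I, Pow(1838, Rational(1, 2))), -184518), Pow(Mul(2, 531, 907), -1)), Mul(442478, Rational(-1, 470929))) = Add(Mul(Add(-184518, Mul(I, Pow(1838, Rational(1, 2)))), Pow(963234, -1)), Rational(-442478, 470929)) = Add(Mul(Add(-184518, Mul(I, Pow(1838, Rational(1, 2)))), Rational(1, 963234)), Rational(-442478, 470929)) = Add(Add(Rational(-10251, 53513), Mul(Rational(1, 963234), I, Pow(1838, Rational(1, 2)))), Rational(-442478, 470929)) = Add(Rational(-28505818393, 25200823577), Mul(Rational(1, 963234), I, Pow(1838, Rational(1, 2))))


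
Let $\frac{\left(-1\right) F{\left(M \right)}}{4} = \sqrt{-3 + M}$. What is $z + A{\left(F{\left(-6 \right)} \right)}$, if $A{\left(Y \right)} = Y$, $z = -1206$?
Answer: $-1206 - 12 i \approx -1206.0 - 12.0 i$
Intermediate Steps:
$F{\left(M \right)} = - 4 \sqrt{-3 + M}$
$z + A{\left(F{\left(-6 \right)} \right)} = -1206 - 4 \sqrt{-3 - 6} = -1206 - 4 \sqrt{-9} = -1206 - 4 \cdot 3 i = -1206 - 12 i$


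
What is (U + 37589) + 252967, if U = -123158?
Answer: 167398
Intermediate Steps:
(U + 37589) + 252967 = (-123158 + 37589) + 252967 = -85569 + 252967 = 167398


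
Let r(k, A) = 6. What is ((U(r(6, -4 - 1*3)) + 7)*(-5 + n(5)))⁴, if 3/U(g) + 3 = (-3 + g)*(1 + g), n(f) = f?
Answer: 0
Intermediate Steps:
U(g) = 3/(-3 + (1 + g)*(-3 + g)) (U(g) = 3/(-3 + (-3 + g)*(1 + g)) = 3/(-3 + (1 + g)*(-3 + g)))
((U(r(6, -4 - 1*3)) + 7)*(-5 + n(5)))⁴ = ((3/(-6 + 6² - 2*6) + 7)*(-5 + 5))⁴ = ((3/(-6 + 36 - 12) + 7)*0)⁴ = ((3/18 + 7)*0)⁴ = ((3*(1/18) + 7)*0)⁴ = ((⅙ + 7)*0)⁴ = ((43/6)*0)⁴ = 0⁴ = 0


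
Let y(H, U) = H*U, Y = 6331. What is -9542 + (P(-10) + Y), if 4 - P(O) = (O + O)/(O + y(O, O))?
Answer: -28861/9 ≈ -3206.8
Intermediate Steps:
P(O) = 4 - 2*O/(O + O**2) (P(O) = 4 - (O + O)/(O + O*O) = 4 - 2*O/(O + O**2))
-9542 + (P(-10) + Y) = -9542 + (2*(1 + 2*(-10))/(1 - 10) + 6331) = -9542 + (2*(1 - 20)/(-9) + 6331) = -9542 + (2*(-1/9)*(-19) + 6331) = -9542 + (38/9 + 6331) = -9542 + 57017/9 = -28861/9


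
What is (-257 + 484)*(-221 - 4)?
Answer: -51075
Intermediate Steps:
(-257 + 484)*(-221 - 4) = 227*(-225) = -51075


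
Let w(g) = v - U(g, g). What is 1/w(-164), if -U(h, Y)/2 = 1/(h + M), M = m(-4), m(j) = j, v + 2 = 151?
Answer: 84/12515 ≈ 0.0067119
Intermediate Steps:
v = 149 (v = -2 + 151 = 149)
M = -4
U(h, Y) = -2/(-4 + h) (U(h, Y) = -2/(h - 4) = -2/(-4 + h))
w(g) = 149 + 2/(-4 + g) (w(g) = 149 - (-2)/(-4 + g) = 149 + 2/(-4 + g))
1/w(-164) = 1/((-594 + 149*(-164))/(-4 - 164)) = 1/((-594 - 24436)/(-168)) = 1/(-1/168*(-25030)) = 1/(12515/84) = 84/12515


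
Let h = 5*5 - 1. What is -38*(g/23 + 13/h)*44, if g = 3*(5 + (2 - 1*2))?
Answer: -137731/69 ≈ -1996.1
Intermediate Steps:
h = 24 (h = 25 - 1 = 24)
g = 15 (g = 3*(5 + (2 - 2)) = 3*(5 + 0) = 3*5 = 15)
-38*(g/23 + 13/h)*44 = -38*(15/23 + 13/24)*44 = -38*659/552*44 = -12521/276*44 = -137731/69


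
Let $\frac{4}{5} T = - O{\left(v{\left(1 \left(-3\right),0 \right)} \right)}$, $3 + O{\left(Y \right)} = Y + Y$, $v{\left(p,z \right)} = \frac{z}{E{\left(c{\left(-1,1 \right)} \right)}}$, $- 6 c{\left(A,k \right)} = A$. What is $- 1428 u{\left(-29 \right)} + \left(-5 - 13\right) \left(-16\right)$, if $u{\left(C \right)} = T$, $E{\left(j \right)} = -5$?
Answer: $-5067$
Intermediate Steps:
$c{\left(A,k \right)} = - \frac{A}{6}$
$v{\left(p,z \right)} = - \frac{z}{5}$ ($v{\left(p,z \right)} = \frac{z}{-5} = z \left(- \frac{1}{5}\right) = - \frac{z}{5}$)
$O{\left(Y \right)} = -3 + 2 Y$ ($O{\left(Y \right)} = -3 + \left(Y + Y\right) = -3 + 2 Y$)
$T = \frac{15}{4}$ ($T = \frac{5 \left(- (-3 + 2 \left(\left(- \frac{1}{5}\right) 0\right))\right)}{4} = \frac{5 \left(- (-3 + 2 \cdot 0)\right)}{4} = \frac{5 \left(- (-3 + 0)\right)}{4} = \frac{5 \left(\left(-1\right) \left(-3\right)\right)}{4} = \frac{5}{4} \cdot 3 = \frac{15}{4} \approx 3.75$)
$u{\left(C \right)} = \frac{15}{4}$
$- 1428 u{\left(-29 \right)} + \left(-5 - 13\right) \left(-16\right) = \left(-1428\right) \frac{15}{4} + \left(-5 - 13\right) \left(-16\right) = -5355 - -288 = -5355 + 288 = -5067$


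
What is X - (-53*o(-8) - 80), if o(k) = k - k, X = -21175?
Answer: -21095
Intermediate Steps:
o(k) = 0
X - (-53*o(-8) - 80) = -21175 - (-53*0 - 80) = -21175 - (0 - 80) = -21175 - 1*(-80) = -21175 + 80 = -21095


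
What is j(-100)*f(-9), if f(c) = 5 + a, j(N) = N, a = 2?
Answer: -700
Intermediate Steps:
f(c) = 7 (f(c) = 5 + 2 = 7)
j(-100)*f(-9) = -100*7 = -700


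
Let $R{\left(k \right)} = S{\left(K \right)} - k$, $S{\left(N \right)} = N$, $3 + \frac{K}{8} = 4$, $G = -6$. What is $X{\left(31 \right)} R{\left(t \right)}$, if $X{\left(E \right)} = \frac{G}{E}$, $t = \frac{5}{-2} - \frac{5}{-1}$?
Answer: $- \frac{33}{31} \approx -1.0645$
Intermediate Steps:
$K = 8$ ($K = -24 + 8 \cdot 4 = -24 + 32 = 8$)
$t = \frac{5}{2}$ ($t = 5 \left(- \frac{1}{2}\right) - -5 = - \frac{5}{2} + 5 = \frac{5}{2} \approx 2.5$)
$X{\left(E \right)} = - \frac{6}{E}$
$R{\left(k \right)} = 8 - k$
$X{\left(31 \right)} R{\left(t \right)} = - \frac{6}{31} \left(8 - \frac{5}{2}\right) = \left(-6\right) \frac{1}{31} \left(8 - \frac{5}{2}\right) = \left(- \frac{6}{31}\right) \frac{11}{2} = - \frac{33}{31}$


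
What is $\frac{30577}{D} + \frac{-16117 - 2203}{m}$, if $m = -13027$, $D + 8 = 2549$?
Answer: $\frac{63553957}{4728801} \approx 13.44$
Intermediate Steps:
$D = 2541$ ($D = -8 + 2549 = 2541$)
$\frac{30577}{D} + \frac{-16117 - 2203}{m} = \frac{30577}{2541} + \frac{-16117 - 2203}{-13027} = 30577 \cdot \frac{1}{2541} - - \frac{18320}{13027} = \frac{30577}{2541} + \frac{18320}{13027} = \frac{63553957}{4728801}$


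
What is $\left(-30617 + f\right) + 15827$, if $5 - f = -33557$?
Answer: $18772$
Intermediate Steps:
$f = 33562$ ($f = 5 - -33557 = 5 + 33557 = 33562$)
$\left(-30617 + f\right) + 15827 = \left(-30617 + 33562\right) + 15827 = 2945 + 15827 = 18772$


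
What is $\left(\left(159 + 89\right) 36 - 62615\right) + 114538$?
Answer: $60851$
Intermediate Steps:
$\left(\left(159 + 89\right) 36 - 62615\right) + 114538 = \left(248 \cdot 36 - 62615\right) + 114538 = \left(8928 - 62615\right) + 114538 = -53687 + 114538 = 60851$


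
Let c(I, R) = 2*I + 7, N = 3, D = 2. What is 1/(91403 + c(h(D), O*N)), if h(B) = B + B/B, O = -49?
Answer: 1/91416 ≈ 1.0939e-5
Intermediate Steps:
h(B) = 1 + B (h(B) = B + 1 = 1 + B)
c(I, R) = 7 + 2*I
1/(91403 + c(h(D), O*N)) = 1/(91403 + (7 + 2*(1 + 2))) = 1/(91403 + (7 + 2*3)) = 1/(91403 + (7 + 6)) = 1/(91403 + 13) = 1/91416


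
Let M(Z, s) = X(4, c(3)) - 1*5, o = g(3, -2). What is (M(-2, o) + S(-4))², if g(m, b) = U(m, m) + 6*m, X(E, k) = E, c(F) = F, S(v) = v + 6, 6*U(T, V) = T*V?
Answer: 1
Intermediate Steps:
U(T, V) = T*V/6 (U(T, V) = (T*V)/6 = T*V/6)
S(v) = 6 + v
g(m, b) = 6*m + m²/6 (g(m, b) = m*m/6 + 6*m = m²/6 + 6*m = 6*m + m²/6)
o = 39/2 (o = (⅙)*3*(36 + 3) = (⅙)*3*39 = 39/2 ≈ 19.500)
M(Z, s) = -1 (M(Z, s) = 4 - 1*5 = 4 - 5 = -1)
(M(-2, o) + S(-4))² = (-1 + (6 - 4))² = (-1 + 2)² = 1² = 1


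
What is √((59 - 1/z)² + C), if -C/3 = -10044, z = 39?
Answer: 2*√12780193/39 ≈ 183.33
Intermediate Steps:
C = 30132 (C = -3*(-10044) = 30132)
√((59 - 1/z)² + C) = √((59 - 1/39)² + 30132) = √((2300/39)² + 30132) = √(5290000/1521 + 30132) = √(51120772/1521) = 2*√12780193/39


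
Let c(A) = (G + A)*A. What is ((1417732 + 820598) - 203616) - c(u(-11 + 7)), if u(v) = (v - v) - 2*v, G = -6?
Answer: 2034698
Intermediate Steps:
u(v) = -2*v (u(v) = 0 - 2*v = -2*v)
c(A) = A*(-6 + A) (c(A) = (-6 + A)*A = A*(-6 + A))
((1417732 + 820598) - 203616) - c(u(-11 + 7)) = ((1417732 + 820598) - 203616) - (-2*(-11 + 7))*(-6 - 2*(-11 + 7)) = (2238330 - 203616) - (-2*(-4))*(-6 - 2*(-4)) = 2034714 - 8*(-6 + 8) = 2034714 - 8*2 = 2034714 - 1*16 = 2034714 - 16 = 2034698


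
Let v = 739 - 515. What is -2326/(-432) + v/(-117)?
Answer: 9743/2808 ≈ 3.4697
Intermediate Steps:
v = 224
-2326/(-432) + v/(-117) = -2326/(-432) + 224/(-117) = -2326*(-1/432) + 224*(-1/117) = 1163/216 - 224/117 = 9743/2808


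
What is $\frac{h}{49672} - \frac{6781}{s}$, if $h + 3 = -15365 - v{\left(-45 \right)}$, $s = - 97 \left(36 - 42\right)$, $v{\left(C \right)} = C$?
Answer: $- \frac{24695987}{2064936} \approx -11.96$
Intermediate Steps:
$s = 582$ ($s = \left(-97\right) \left(-6\right) = 582$)
$h = -15323$ ($h = -3 - 15320 = -15323$)
$\frac{h}{49672} - \frac{6781}{s} = - \frac{15323}{49672} - \frac{6781}{582} = \left(-15323\right) \frac{1}{49672} - \frac{6781}{582} = - \frac{2189}{7096} - \frac{6781}{582} = - \frac{24695987}{2064936}$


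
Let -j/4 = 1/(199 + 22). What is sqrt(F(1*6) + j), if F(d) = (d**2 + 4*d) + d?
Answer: sqrt(3222622)/221 ≈ 8.1229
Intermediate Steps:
F(d) = d**2 + 5*d
j = -4/221 (j = -4/(199 + 22) = -4/221 ≈ -0.018100)
sqrt(F(1*6) + j) = sqrt((1*6)*(5 + 1*6) - 4/221) = sqrt(6*(5 + 6) - 4/221) = sqrt(6*11 - 4/221) = sqrt(66 - 4/221) = sqrt(14582/221) = sqrt(3222622)/221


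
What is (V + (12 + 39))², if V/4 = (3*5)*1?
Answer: 12321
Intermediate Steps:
V = 60 (V = 4*((3*5)*1) = 4*(15*1) = 4*15 = 60)
(V + (12 + 39))² = (60 + (12 + 39))² = (60 + 51)² = 111² = 12321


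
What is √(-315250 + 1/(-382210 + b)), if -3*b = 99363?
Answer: I*√54380574422020581/415331 ≈ 561.47*I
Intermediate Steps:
b = -33121 (b = -⅓*99363 = -33121)
√(-315250 + 1/(-382210 + b)) = √(-315250 + 1/(-382210 - 33121)) = √(-315250 + 1/(-415331)) = √(-315250 - 1/415331) = √(-130933097751/415331) = I*√54380574422020581/415331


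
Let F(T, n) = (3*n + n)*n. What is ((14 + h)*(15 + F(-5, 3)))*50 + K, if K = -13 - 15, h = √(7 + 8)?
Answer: 35672 + 2550*√15 ≈ 45548.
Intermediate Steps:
h = √15 ≈ 3.8730
K = -28
F(T, n) = 4*n² (F(T, n) = (4*n)*n = 4*n²)
((14 + h)*(15 + F(-5, 3)))*50 + K = ((14 + √15)*(15 + 4*3²))*50 - 28 = ((14 + √15)*(15 + 4*9))*50 - 28 = ((14 + √15)*(15 + 36))*50 - 28 = ((14 + √15)*51)*50 - 28 = (714 + 51*√15)*50 - 28 = (35700 + 2550*√15) - 28 = 35672 + 2550*√15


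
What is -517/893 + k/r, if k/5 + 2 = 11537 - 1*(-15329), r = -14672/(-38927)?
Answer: 887005864/2489 ≈ 3.5637e+5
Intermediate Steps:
r = 2096/5561 (r = -14672*(-1/38927) = 2096/5561 ≈ 0.37691)
k = 134320 (k = -10 + 5*(11537 - 1*(-15329)) = -10 + 5*(11537 + 15329) = -10 + 5*26866 = -10 + 134330 = 134320)
-517/893 + k/r = -517/893 + 134320/(2096/5561) = -517*1/893 + 134320*(5561/2096) = -11/19 + 46684595/131 = 887005864/2489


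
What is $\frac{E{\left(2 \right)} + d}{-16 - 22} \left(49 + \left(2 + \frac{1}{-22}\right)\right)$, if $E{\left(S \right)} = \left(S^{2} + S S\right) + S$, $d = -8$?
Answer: $- \frac{59}{22} \approx -2.6818$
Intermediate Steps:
$E{\left(S \right)} = S + 2 S^{2}$ ($E{\left(S \right)} = \left(S^{2} + S^{2}\right) + S = 2 S^{2} + S = S + 2 S^{2}$)
$\frac{E{\left(2 \right)} + d}{-16 - 22} \left(49 + \left(2 + \frac{1}{-22}\right)\right) = \frac{2 \left(1 + 2 \cdot 2\right) - 8}{-16 - 22} \left(49 + \left(2 + \frac{1}{-22}\right)\right) = \frac{2 \left(1 + 4\right) - 8}{-38} \left(49 + \left(2 - \frac{1}{22}\right)\right) = \left(2 \cdot 5 - 8\right) \left(- \frac{1}{38}\right) \left(49 + \frac{43}{22}\right) = \left(10 - 8\right) \left(- \frac{1}{38}\right) \frac{1121}{22} = 2 \left(- \frac{1}{38}\right) \frac{1121}{22} = \left(- \frac{1}{19}\right) \frac{1121}{22} = - \frac{59}{22}$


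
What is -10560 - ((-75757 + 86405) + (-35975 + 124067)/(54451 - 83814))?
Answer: -622642412/29363 ≈ -21205.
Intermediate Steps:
-10560 - ((-75757 + 86405) + (-35975 + 124067)/(54451 - 83814)) = -10560 - (10648 + 88092/(-29363)) = -10560 - (10648 + 88092*(-1/29363)) = -10560 - (10648 - 88092/29363) = -10560 - 1*312569132/29363 = -10560 - 312569132/29363 = -622642412/29363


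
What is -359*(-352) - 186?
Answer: 126182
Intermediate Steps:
-359*(-352) - 186 = 126368 - 186 = 126182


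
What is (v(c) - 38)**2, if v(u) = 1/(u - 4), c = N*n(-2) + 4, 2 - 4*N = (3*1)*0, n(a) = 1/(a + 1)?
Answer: 1600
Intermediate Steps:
n(a) = 1/(1 + a)
N = 1/2 (N = 1/2 - 3*1*0/4 = 1/2 - 3*0/4 = 1/2 - 1/4*0 = 1/2 + 0 = 1/2 ≈ 0.50000)
c = 7/2 (c = 1/(2*(1 - 2)) + 4 = (1/2)/(-1) + 4 = (1/2)*(-1) + 4 = -1/2 + 4 = 7/2 ≈ 3.5000)
v(u) = 1/(-4 + u)
(v(c) - 38)**2 = (1/(-4 + 7/2) - 38)**2 = (1/(-1/2) - 38)**2 = (-2 - 38)**2 = (-40)**2 = 1600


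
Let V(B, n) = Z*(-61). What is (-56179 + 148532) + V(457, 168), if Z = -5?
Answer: 92658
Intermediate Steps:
V(B, n) = 305 (V(B, n) = -5*(-61) = 305)
(-56179 + 148532) + V(457, 168) = (-56179 + 148532) + 305 = 92353 + 305 = 92658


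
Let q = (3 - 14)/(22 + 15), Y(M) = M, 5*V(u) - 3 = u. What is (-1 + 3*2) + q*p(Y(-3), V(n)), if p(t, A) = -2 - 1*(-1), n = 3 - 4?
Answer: 196/37 ≈ 5.2973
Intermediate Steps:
n = -1
V(u) = ⅗ + u/5
p(t, A) = -1 (p(t, A) = -2 + 1 = -1)
q = -11/37 ≈ -0.29730
(-1 + 3*2) + q*p(Y(-3), V(n)) = (-1 + 3*2) - 11/37*(-1) = (-1 + 6) + 11/37 = 5 + 11/37 = 196/37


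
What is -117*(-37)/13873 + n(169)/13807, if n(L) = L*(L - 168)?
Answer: 62115040/191544511 ≈ 0.32429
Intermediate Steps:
n(L) = L*(-168 + L)
-117*(-37)/13873 + n(169)/13807 = -117*(-37)/13873 + (169*(-168 + 169))/13807 = 4329*(1/13873) + (169*1)*(1/13807) = 4329/13873 + 169*(1/13807) = 4329/13873 + 169/13807 = 62115040/191544511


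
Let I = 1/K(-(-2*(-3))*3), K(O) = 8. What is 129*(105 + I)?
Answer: 108489/8 ≈ 13561.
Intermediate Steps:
I = ⅛ (I = 1/8 = ⅛ ≈ 0.12500)
129*(105 + I) = 129*(105 + ⅛) = 129*(841/8) = 108489/8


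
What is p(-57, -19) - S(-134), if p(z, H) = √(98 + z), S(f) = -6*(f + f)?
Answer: -1608 + √41 ≈ -1601.6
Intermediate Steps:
S(f) = -12*f
p(-57, -19) - S(-134) = √(98 - 57) - (-12)*(-134) = √41 - 1*1608 = √41 - 1608 = -1608 + √41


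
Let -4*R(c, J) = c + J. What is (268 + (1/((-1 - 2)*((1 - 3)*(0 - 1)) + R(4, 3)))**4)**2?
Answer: 61258172595085456/852891037441 ≈ 71824.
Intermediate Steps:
R(c, J) = -J/4 - c/4 (R(c, J) = -(c + J)/4 = -(J + c)/4 = -J/4 - c/4)
(268 + (1/((-1 - 2)*((1 - 3)*(0 - 1)) + R(4, 3)))**4)**2 = (268 + (1/((-1 - 2)*((1 - 3)*(0 - 1)) + (-1/4*3 - 1/4*4)))**4)**2 = (268 + (1/(-(-6)*(-1) + (-3/4 - 1)))**4)**2 = (268 + (1/(-3*2 - 7/4))**4)**2 = (268 + (1/(-6 - 7/4))**4)**2 = (268 + (1/(-31/4))**4)**2 = (268 + (-4/31)**4)**2 = (268 + 256/923521)**2 = (247503884/923521)**2 = 61258172595085456/852891037441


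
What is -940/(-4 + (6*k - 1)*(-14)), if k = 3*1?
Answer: 470/121 ≈ 3.8843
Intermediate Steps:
k = 3
-940/(-4 + (6*k - 1)*(-14)) = -940/(-4 + (6*3 - 1)*(-14)) = -940/(-4 + (18 - 1)*(-14)) = -940/(-4 + 17*(-14)) = -940/(-4 - 238) = -940/(-242) = -940*(-1/242) = 470/121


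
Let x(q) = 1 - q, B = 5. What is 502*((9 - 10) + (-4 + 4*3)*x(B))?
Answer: -16566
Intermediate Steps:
502*((9 - 10) + (-4 + 4*3)*x(B)) = 502*((9 - 10) + (-4 + 4*3)*(1 - 1*5)) = 502*(-1 + (-4 + 12)*(1 - 5)) = 502*(-1 + 8*(-4)) = 502*(-1 - 32) = 502*(-33) = -16566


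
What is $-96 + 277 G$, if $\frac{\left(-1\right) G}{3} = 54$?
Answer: $-44970$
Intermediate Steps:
$G = -162$ ($G = \left(-3\right) 54 = -162$)
$-96 + 277 G = -96 + 277 \left(-162\right) = -96 - 44874 = -44970$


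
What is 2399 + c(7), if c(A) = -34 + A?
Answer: 2372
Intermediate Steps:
2399 + c(7) = 2399 + (-34 + 7) = 2399 - 27 = 2372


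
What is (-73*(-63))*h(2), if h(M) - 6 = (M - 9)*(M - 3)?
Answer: 59787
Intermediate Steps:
h(M) = 6 + (-9 + M)*(-3 + M) (h(M) = 6 + (M - 9)*(M - 3) = 6 + (-9 + M)*(-3 + M))
(-73*(-63))*h(2) = (-73*(-63))*(33 + 2² - 12*2) = 4599*(33 + 4 - 24) = 4599*13 = 59787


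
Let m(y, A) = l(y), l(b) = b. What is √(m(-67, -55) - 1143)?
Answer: 11*I*√10 ≈ 34.785*I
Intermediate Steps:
m(y, A) = y
√(m(-67, -55) - 1143) = √(-67 - 1143) = √(-1210) = 11*I*√10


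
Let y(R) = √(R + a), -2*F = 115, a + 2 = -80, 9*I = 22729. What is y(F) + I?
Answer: 22729/9 + 3*I*√62/2 ≈ 2525.4 + 11.811*I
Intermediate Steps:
I = 22729/9 (I = (⅑)*22729 = 22729/9 ≈ 2525.4)
a = -82 (a = -2 - 80 = -82)
F = -115/2 (F = -½*115 = -115/2 ≈ -57.500)
y(R) = √(-82 + R) (y(R) = √(R - 82) = √(-82 + R))
y(F) + I = √(-82 - 115/2) + 22729/9 = √(-279/2) + 22729/9 = 3*I*√62/2 + 22729/9 = 22729/9 + 3*I*√62/2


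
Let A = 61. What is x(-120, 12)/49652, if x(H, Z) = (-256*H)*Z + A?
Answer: 368701/49652 ≈ 7.4257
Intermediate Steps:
x(H, Z) = 61 - 256*H*Z (x(H, Z) = (-256*H)*Z + 61 = -256*H*Z + 61 = 61 - 256*H*Z)
x(-120, 12)/49652 = (61 - 256*(-120)*12)/49652 = (61 + 368640)*(1/49652) = 368701*(1/49652) = 368701/49652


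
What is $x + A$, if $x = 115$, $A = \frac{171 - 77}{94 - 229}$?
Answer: $\frac{15431}{135} \approx 114.3$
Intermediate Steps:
$A = - \frac{94}{135}$ ($A = \frac{94}{-135} = 94 \left(- \frac{1}{135}\right) = - \frac{94}{135} \approx -0.6963$)
$x + A = 115 - \frac{94}{135} = \frac{15431}{135}$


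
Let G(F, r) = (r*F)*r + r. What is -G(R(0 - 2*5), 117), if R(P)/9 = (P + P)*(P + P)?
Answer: -49280517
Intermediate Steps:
R(P) = 36*P² (R(P) = 9*((P + P)*(P + P)) = 9*((2*P)*(2*P)) = 9*(4*P²) = 36*P²)
G(F, r) = r + F*r² (G(F, r) = (F*r)*r + r = F*r² + r = r + F*r²)
-G(R(0 - 2*5), 117) = -117*(1 + (36*(0 - 2*5)²)*117) = -117*(1 + (36*(0 - 10)²)*117) = -117*(1 + (36*(-10)²)*117) = -117*(1 + (36*100)*117) = -117*(1 + 3600*117) = -117*(1 + 421200) = -117*421201 = -1*49280517 = -49280517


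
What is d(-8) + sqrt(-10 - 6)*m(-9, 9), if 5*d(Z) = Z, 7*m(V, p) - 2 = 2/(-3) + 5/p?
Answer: -8/5 + 68*I/63 ≈ -1.6 + 1.0794*I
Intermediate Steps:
m(V, p) = 4/21 + 5/(7*p) (m(V, p) = 2/7 + (2/(-3) + 5/p)/7 = 2/7 + (2*(-1/3) + 5/p)/7 = 2/7 + (-2/3 + 5/p)/7 = 2/7 + (-2/21 + 5/(7*p)) = 4/21 + 5/(7*p))
d(Z) = Z/5
d(-8) + sqrt(-10 - 6)*m(-9, 9) = (1/5)*(-8) + sqrt(-10 - 6)*((1/21)*(15 + 4*9)/9) = -8/5 + sqrt(-16)*((1/21)*(1/9)*(15 + 36)) = -8/5 + (4*I)*((1/21)*(1/9)*51) = -8/5 + (4*I)*(17/63) = -8/5 + 68*I/63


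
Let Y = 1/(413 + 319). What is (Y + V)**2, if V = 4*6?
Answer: 308669761/535824 ≈ 576.07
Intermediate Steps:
V = 24
Y = 1/732 ≈ 0.0013661
(Y + V)**2 = (1/732 + 24)**2 = (17569/732)**2 = 308669761/535824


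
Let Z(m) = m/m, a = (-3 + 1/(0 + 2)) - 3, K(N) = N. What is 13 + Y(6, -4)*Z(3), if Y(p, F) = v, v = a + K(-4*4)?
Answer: -17/2 ≈ -8.5000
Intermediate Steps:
a = -11/2 (a = (-3 + 1/2) - 3 = (-3 + ½) - 3 = -5/2 - 3 = -11/2 ≈ -5.5000)
v = -43/2 (v = -11/2 - 4*4 = -11/2 - 16 = -43/2 ≈ -21.500)
Y(p, F) = -43/2
Z(m) = 1
13 + Y(6, -4)*Z(3) = 13 - 43/2*1 = 13 - 43/2 = -17/2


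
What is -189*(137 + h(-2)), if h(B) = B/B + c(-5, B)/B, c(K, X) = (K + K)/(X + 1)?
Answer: -25137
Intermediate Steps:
c(K, X) = 2*K/(1 + X) (c(K, X) = (2*K)/(1 + X) = 2*K/(1 + X))
h(B) = 1 - 10/(B*(1 + B)) (h(B) = B/B + (2*(-5)/(1 + B))/B = 1 + (-10/(1 + B))/B = 1 - 10/(B*(1 + B)))
-189*(137 + h(-2)) = -189*(137 + (-10 - 2*(1 - 2))/((-2)*(1 - 2))) = -189*(137 - 1/2*(-10 - 2*(-1))/(-1)) = -189*(137 - 1/2*(-1)*(-10 + 2)) = -189*(137 - 1/2*(-1)*(-8)) = -189*(137 - 4) = -189*133 = -25137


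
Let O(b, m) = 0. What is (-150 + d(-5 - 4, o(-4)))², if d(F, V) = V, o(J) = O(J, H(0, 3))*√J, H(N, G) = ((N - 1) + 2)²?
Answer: 22500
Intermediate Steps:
H(N, G) = (1 + N)² (H(N, G) = ((-1 + N) + 2)² = (1 + N)²)
o(J) = 0 (o(J) = 0*√J = 0)
(-150 + d(-5 - 4, o(-4)))² = (-150 + 0)² = (-150)² = 22500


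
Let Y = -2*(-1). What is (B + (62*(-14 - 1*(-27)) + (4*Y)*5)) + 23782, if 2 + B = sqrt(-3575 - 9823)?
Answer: 24626 + I*sqrt(13398) ≈ 24626.0 + 115.75*I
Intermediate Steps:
Y = 2
B = -2 + I*sqrt(13398) (B = -2 + sqrt(-3575 - 9823) = -2 + sqrt(-13398) = -2 + I*sqrt(13398) ≈ -2.0 + 115.75*I)
(B + (62*(-14 - 1*(-27)) + (4*Y)*5)) + 23782 = ((-2 + I*sqrt(13398)) + (62*(-14 - 1*(-27)) + (4*2)*5)) + 23782 = ((-2 + I*sqrt(13398)) + (62*(-14 + 27) + 8*5)) + 23782 = ((-2 + I*sqrt(13398)) + (62*13 + 40)) + 23782 = ((-2 + I*sqrt(13398)) + (806 + 40)) + 23782 = ((-2 + I*sqrt(13398)) + 846) + 23782 = (844 + I*sqrt(13398)) + 23782 = 24626 + I*sqrt(13398)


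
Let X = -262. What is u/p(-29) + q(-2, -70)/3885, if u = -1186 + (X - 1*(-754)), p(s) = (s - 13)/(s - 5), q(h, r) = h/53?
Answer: -115679392/205905 ≈ -561.81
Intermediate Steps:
q(h, r) = h/53 (q(h, r) = h*(1/53) = h/53)
p(s) = (-13 + s)/(-5 + s)
u = -694 (u = -1186 + (-262 - 1*(-754)) = -1186 + (-262 + 754) = -1186 + 492 = -694)
u/p(-29) + q(-2, -70)/3885 = -694*(-5 - 29)/(-13 - 29) + ((1/53)*(-2))/3885 = -694/(-42/(-34)) - 2/53*1/3885 = -694/((-1/34*(-42))) - 2/205905 = -694/21/17 - 2/205905 = -694*17/21 - 2/205905 = -11798/21 - 2/205905 = -115679392/205905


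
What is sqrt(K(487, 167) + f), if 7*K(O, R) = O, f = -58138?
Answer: I*sqrt(2845353)/7 ≈ 240.97*I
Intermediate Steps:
K(O, R) = O/7
sqrt(K(487, 167) + f) = sqrt((1/7)*487 - 58138) = sqrt(487/7 - 58138) = sqrt(-406479/7) = I*sqrt(2845353)/7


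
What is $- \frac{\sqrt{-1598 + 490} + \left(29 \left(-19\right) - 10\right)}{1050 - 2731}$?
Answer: $- \frac{561}{1681} + \frac{2 i \sqrt{277}}{1681} \approx -0.33373 + 0.019802 i$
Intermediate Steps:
$- \frac{\sqrt{-1598 + 490} + \left(29 \left(-19\right) - 10\right)}{1050 - 2731} = - \frac{\sqrt{-1108} - 561}{-1681} = - \frac{\left(2 i \sqrt{277} - 561\right) \left(-1\right)}{1681} = - \frac{\left(-561 + 2 i \sqrt{277}\right) \left(-1\right)}{1681} = - (\frac{561}{1681} - \frac{2 i \sqrt{277}}{1681}) = - \frac{561}{1681} + \frac{2 i \sqrt{277}}{1681}$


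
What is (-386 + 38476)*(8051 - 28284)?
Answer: -770674970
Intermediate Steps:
(-386 + 38476)*(8051 - 28284) = 38090*(-20233) = -770674970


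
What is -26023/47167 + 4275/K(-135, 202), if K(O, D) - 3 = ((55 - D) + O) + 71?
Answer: -207051709/9810736 ≈ -21.105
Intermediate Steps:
K(O, D) = 129 + O - D (K(O, D) = 3 + (((55 - D) + O) + 71) = 3 + ((55 + O - D) + 71) = 3 + (126 + O - D) = 129 + O - D)
-26023/47167 + 4275/K(-135, 202) = -26023/47167 + 4275/(129 - 135 - 1*202) = -26023*1/47167 + 4275/(129 - 135 - 202) = -26023/47167 + 4275/(-208) = -26023/47167 + 4275*(-1/208) = -26023/47167 - 4275/208 = -207051709/9810736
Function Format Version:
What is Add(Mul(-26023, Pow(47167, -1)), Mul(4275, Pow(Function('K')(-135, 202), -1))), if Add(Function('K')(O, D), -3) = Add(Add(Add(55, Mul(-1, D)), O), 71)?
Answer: Rational(-207051709, 9810736) ≈ -21.105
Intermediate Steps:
Function('K')(O, D) = Add(129, O, Mul(-1, D)) (Function('K')(O, D) = Add(3, Add(Add(Add(55, Mul(-1, D)), O), 71)) = Add(3, Add(Add(55, O, Mul(-1, D)), 71)) = Add(3, Add(126, O, Mul(-1, D))) = Add(129, O, Mul(-1, D)))
Add(Mul(-26023, Pow(47167, -1)), Mul(4275, Pow(Function('K')(-135, 202), -1))) = Add(Mul(-26023, Pow(47167, -1)), Mul(4275, Pow(Add(129, -135, Mul(-1, 202)), -1))) = Add(Mul(-26023, Rational(1, 47167)), Mul(4275, Pow(Add(129, -135, -202), -1))) = Add(Rational(-26023, 47167), Mul(4275, Pow(-208, -1))) = Add(Rational(-26023, 47167), Mul(4275, Rational(-1, 208))) = Add(Rational(-26023, 47167), Rational(-4275, 208)) = Rational(-207051709, 9810736)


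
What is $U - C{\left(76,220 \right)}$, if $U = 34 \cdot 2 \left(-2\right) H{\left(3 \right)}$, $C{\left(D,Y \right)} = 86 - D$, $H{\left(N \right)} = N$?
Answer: $-418$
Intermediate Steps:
$U = -408$ ($U = 34 \cdot 2 \left(-2\right) 3 = 34 \left(-4\right) 3 = \left(-136\right) 3 = -408$)
$U - C{\left(76,220 \right)} = -408 - \left(86 - 76\right) = -408 - 10 = -418$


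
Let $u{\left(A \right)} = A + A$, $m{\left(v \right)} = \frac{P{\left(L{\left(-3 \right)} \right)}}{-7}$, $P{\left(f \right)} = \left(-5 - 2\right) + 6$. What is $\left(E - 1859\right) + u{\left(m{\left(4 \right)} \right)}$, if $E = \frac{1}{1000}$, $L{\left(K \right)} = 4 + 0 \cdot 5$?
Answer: $- \frac{13010993}{7000} \approx -1858.7$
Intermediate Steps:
$L{\left(K \right)} = 4$ ($L{\left(K \right)} = 4 + 0 = 4$)
$P{\left(f \right)} = -1$ ($P{\left(f \right)} = -7 + 6 = -1$)
$m{\left(v \right)} = \frac{1}{7}$ ($m{\left(v \right)} = - \frac{1}{-7} = \left(-1\right) \left(- \frac{1}{7}\right) = \frac{1}{7}$)
$E = \frac{1}{1000} \approx 0.001$
$u{\left(A \right)} = 2 A$
$\left(E - 1859\right) + u{\left(m{\left(4 \right)} \right)} = \left(\frac{1}{1000} - 1859\right) + 2 \cdot \frac{1}{7} = - \frac{1858999}{1000} + \frac{2}{7} = - \frac{13010993}{7000}$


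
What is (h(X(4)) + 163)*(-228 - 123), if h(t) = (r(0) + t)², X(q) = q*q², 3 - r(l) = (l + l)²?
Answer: -1632852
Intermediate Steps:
r(l) = 3 - 4*l² (r(l) = 3 - (l + l)² = 3 - (2*l)² = 3 - 4*l²)
X(q) = q³
h(t) = (3 + t)² (h(t) = ((3 - 4*0²) + t)² = ((3 - 4*0) + t)² = ((3 + 0) + t)² = (3 + t)²)
(h(X(4)) + 163)*(-228 - 123) = ((3 + 4³)² + 163)*(-228 - 123) = ((3 + 64)² + 163)*(-351) = (67² + 163)*(-351) = (4489 + 163)*(-351) = 4652*(-351) = -1632852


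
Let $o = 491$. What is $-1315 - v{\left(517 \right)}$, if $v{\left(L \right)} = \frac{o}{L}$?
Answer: $- \frac{680346}{517} \approx -1315.9$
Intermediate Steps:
$v{\left(L \right)} = \frac{491}{L}$
$-1315 - v{\left(517 \right)} = -1315 - \frac{491}{517} = - \frac{680346}{517}$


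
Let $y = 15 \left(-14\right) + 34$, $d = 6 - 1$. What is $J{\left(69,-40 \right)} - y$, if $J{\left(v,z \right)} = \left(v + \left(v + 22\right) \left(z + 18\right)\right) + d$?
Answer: $-1752$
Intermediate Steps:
$d = 5$
$y = -176$ ($y = -210 + 34 = -176$)
$J{\left(v,z \right)} = 5 + v + \left(18 + z\right) \left(22 + v\right)$ ($J{\left(v,z \right)} = \left(v + \left(v + 22\right) \left(z + 18\right)\right) + 5 = \left(v + \left(22 + v\right) \left(18 + z\right)\right) + 5 = \left(v + \left(18 + z\right) \left(22 + v\right)\right) + 5 = 5 + v + \left(18 + z\right) \left(22 + v\right)$)
$J{\left(69,-40 \right)} - y = \left(401 + 19 \cdot 69 + 22 \left(-40\right) + 69 \left(-40\right)\right) - -176 = \left(401 + 1311 - 880 - 2760\right) + 176 = -1928 + 176 = -1752$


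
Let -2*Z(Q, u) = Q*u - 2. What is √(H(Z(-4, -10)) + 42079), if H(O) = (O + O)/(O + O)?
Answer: 4*√2630 ≈ 205.13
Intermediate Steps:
Z(Q, u) = 1 - Q*u/2 (Z(Q, u) = -(Q*u - 2)/2 = -(-2 + Q*u)/2 = 1 - Q*u/2)
H(O) = 1 (H(O) = (2*O)/((2*O)) = (2*O)*(1/(2*O)) = 1)
√(H(Z(-4, -10)) + 42079) = √(1 + 42079) = √42080 = 4*√2630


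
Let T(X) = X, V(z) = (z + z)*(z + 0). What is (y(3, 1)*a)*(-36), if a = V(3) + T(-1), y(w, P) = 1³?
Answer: -612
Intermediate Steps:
V(z) = 2*z² (V(z) = (2*z)*z = 2*z²)
y(w, P) = 1
a = 17 (a = 2*3² - 1 = 2*9 - 1 = 18 - 1 = 17)
(y(3, 1)*a)*(-36) = (1*17)*(-36) = 17*(-36) = -612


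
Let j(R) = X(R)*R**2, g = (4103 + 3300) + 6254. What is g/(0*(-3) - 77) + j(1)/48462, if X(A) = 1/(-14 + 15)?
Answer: -94549351/533082 ≈ -177.36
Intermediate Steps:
X(A) = 1 (X(A) = 1/1 = 1)
g = 13657 (g = 7403 + 6254 = 13657)
j(R) = R**2 (j(R) = 1*R**2 = R**2)
g/(0*(-3) - 77) + j(1)/48462 = 13657/(0*(-3) - 77) + 1**2/48462 = 13657/(0 - 77) + 1*(1/48462) = 13657/(-77) + 1/48462 = 13657*(-1/77) + 1/48462 = -1951/11 + 1/48462 = -94549351/533082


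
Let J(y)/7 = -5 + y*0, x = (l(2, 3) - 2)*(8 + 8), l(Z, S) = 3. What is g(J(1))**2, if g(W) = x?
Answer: 256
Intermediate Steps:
x = 16 (x = (3 - 2)*(8 + 8) = 1*16 = 16)
J(y) = -35 (J(y) = 7*(-5 + y*0) = 7*(-5 + 0) = 7*(-5) = -35)
g(W) = 16
g(J(1))**2 = 16**2 = 256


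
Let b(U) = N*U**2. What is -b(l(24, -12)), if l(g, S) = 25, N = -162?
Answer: 101250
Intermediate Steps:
b(U) = -162*U**2
-b(l(24, -12)) = -(-162)*25**2 = -(-162)*625 = -1*(-101250) = 101250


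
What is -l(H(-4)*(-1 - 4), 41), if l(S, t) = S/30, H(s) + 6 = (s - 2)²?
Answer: 5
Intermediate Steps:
H(s) = -6 + (-2 + s)² (H(s) = -6 + (s - 2)² = -6 + (-2 + s)²)
l(S, t) = S/30 (l(S, t) = S*(1/30) = S/30)
-l(H(-4)*(-1 - 4), 41) = -(-6 + (-2 - 4)²)*(-1 - 4)/30 = -(-6 + (-6)²)*(-5)/30 = -(-6 + 36)*(-5)/30 = -30*(-5)/30 = -(-150)/30 = -1*(-5) = 5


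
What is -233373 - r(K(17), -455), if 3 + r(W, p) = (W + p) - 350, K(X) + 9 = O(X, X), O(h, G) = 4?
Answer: -232560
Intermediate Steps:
K(X) = -5 (K(X) = -9 + 4 = -5)
r(W, p) = -353 + W + p (r(W, p) = -3 + ((W + p) - 350) = -3 + (-350 + W + p) = -353 + W + p)
-233373 - r(K(17), -455) = -233373 - (-353 - 5 - 455) = -233373 - 1*(-813) = -233373 + 813 = -232560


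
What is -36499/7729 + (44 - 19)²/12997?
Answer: -469546878/100453813 ≈ -4.6743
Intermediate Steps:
-36499/7729 + (44 - 19)²/12997 = -36499*1/7729 + 25²*(1/12997) = -36499/7729 + 625*(1/12997) = -36499/7729 + 625/12997 = -469546878/100453813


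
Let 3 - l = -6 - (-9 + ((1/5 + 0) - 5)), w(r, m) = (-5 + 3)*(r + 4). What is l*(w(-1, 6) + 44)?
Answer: -912/5 ≈ -182.40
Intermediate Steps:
w(r, m) = -8 - 2*r (w(r, m) = -2*(4 + r) = -8 - 2*r)
l = -24/5 (l = 3 - (-6 - (-9 + ((1/5 + 0) - 5))) = 3 - (-6 - (-9 + (1/5 - 5))) = 3 - (-6 - (-9 - 24/5)) = 3 - (-6 - 1*(-69/5)) = 3 - (-6 + 69/5) = 3 - 1*39/5 = 3 - 39/5 = -24/5 ≈ -4.8000)
l*(w(-1, 6) + 44) = -24*((-8 - 2*(-1)) + 44)/5 = -24*((-8 + 2) + 44)/5 = -24*(-6 + 44)/5 = -24/5*38 = -912/5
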